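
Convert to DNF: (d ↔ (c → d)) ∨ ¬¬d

(d ↔ (c → d)) ∨ ¬¬d
⇔ ((d → (c → d)) ∧ ((c → d) → d)) ∨ ¬¬d   [eliminate ↔]
⇔ ((¬d ∨ (c → d)) ∧ ((c → d) → d)) ∨ ¬¬d   [eliminate →]
⇔ ((¬d ∨ ¬c ∨ d) ∧ ((c → d) → d)) ∨ ¬¬d   [eliminate →]
⇔ ((¬d ∨ ¬c ∨ d) ∧ (¬(c → d) ∨ d)) ∨ ¬¬d   [eliminate →]
⇔ ((¬d ∨ ¬c ∨ d) ∧ (¬(¬c ∨ d) ∨ d)) ∨ ¬¬d   [eliminate →]
⇔ ((¬d ∨ ¬c ∨ d) ∧ ((¬¬c ∧ ¬d) ∨ d)) ∨ ¬¬d   [De Morgan]
⇔ ((¬d ∨ ¬c ∨ d) ∧ ((c ∧ ¬d) ∨ d)) ∨ ¬¬d   [double negation]
⇔ ((¬d ∨ ¬c ∨ d) ∧ ((c ∧ ¬d) ∨ d)) ∨ d   [double negation]
⇔ (¬d ∧ c ∧ ¬d) ∨ (¬d ∧ d) ∨ (¬c ∧ c ∧ ¬d) ∨ (¬c ∧ d) ∨ (d ∧ c ∧ ¬d) ∨ (d ∧ d) ∨ d   [distribute ∧ over ∨]
⇔ (¬d ∧ c) ∨ d   [simplify]

(¬d ∧ c) ∨ d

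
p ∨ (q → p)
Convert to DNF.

p ∨ (q → p)
≡ p ∨ ¬q ∨ p   (eliminate →)
≡ p ∨ ¬q   (simplify)

p ∨ ¬q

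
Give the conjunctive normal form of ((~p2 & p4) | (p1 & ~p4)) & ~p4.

(~p2 | p1) & (p4 | p1) & ~p4

((~p2 & p4) | (p1 & ~p4)) & ~p4
= (~p2 | p1) & (~p2 | ~p4) & (p4 | p1) & (p4 | ~p4) & ~p4
= (~p2 | p1) & (p4 | p1) & ~p4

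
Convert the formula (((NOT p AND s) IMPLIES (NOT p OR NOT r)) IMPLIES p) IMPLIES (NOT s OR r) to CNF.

(((NOT p AND s) IMPLIES (NOT p OR NOT r)) IMPLIES p) IMPLIES (NOT s OR r)
≡ NOT (((NOT p AND s) IMPLIES (NOT p OR NOT r)) IMPLIES p) OR NOT s OR r   [eliminate IMPLIES]
≡ NOT (NOT ((NOT p AND s) IMPLIES (NOT p OR NOT r)) OR p) OR NOT s OR r   [eliminate IMPLIES]
≡ NOT (NOT (NOT (NOT p AND s) OR NOT p OR NOT r) OR p) OR NOT s OR r   [eliminate IMPLIES]
≡ (NOT NOT (NOT (NOT p AND s) OR NOT p OR NOT r) AND NOT p) OR NOT s OR r   [De Morgan]
≡ ((NOT (NOT p AND s) OR NOT p OR NOT r) AND NOT p) OR NOT s OR r   [double negation]
≡ ((NOT NOT p OR NOT s OR NOT p OR NOT r) AND NOT p) OR NOT s OR r   [De Morgan]
≡ ((p OR NOT s OR NOT p OR NOT r) AND NOT p) OR NOT s OR r   [double negation]
≡ (p OR NOT s OR NOT p OR NOT r OR NOT s OR r) AND (NOT p OR NOT s OR r)   [distribute OR over AND]
≡ NOT p OR NOT s OR r   [simplify]

NOT p OR NOT s OR r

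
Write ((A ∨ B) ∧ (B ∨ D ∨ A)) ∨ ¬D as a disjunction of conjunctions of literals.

A ∨ B ∨ ¬D

((A ∨ B) ∧ (B ∨ D ∨ A)) ∨ ¬D
≡ (A ∧ B) ∨ (A ∧ D) ∨ (A ∧ A) ∨ (B ∧ B) ∨ (B ∧ D) ∨ (B ∧ A) ∨ ¬D   (distribute ∧ over ∨)
≡ A ∨ B ∨ ¬D   (simplify)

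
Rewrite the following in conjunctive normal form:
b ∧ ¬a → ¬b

¬b ∨ a

b ∧ ¬a → ¬b
= ¬(b ∧ ¬a) ∨ ¬b   [eliminate →]
= ¬b ∨ ¬¬a ∨ ¬b   [De Morgan]
= ¬b ∨ a ∨ ¬b   [double negation]
= ¬b ∨ a   [simplify]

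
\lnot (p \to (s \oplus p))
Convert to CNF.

p \land (\lnot p \lor s)

\lnot (p \to (s \oplus p))
⇔ \lnot (\lnot p \lor (s \oplus p))   [eliminate \to]
⇔ \lnot (\lnot p \lor ((s \lor p) \land \lnot (s \land p)))   [expand \oplus]
⇔ \lnot \lnot p \land \lnot ((s \lor p) \land \lnot (s \land p))   [De Morgan]
⇔ p \land \lnot ((s \lor p) \land \lnot (s \land p))   [double negation]
⇔ p \land (\lnot (s \lor p) \lor \lnot \lnot (s \land p))   [De Morgan]
⇔ p \land ((\lnot s \land \lnot p) \lor \lnot \lnot (s \land p))   [De Morgan]
⇔ p \land ((\lnot s \land \lnot p) \lor (s \land p))   [double negation]
⇔ p \land (\lnot s \lor s) \land (\lnot s \lor p) \land (\lnot p \lor s) \land (\lnot p \lor p)   [distribute \lor over \land]
⇔ p \land (\lnot p \lor s)   [simplify]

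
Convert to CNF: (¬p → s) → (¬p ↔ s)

¬p ∨ ¬s

(¬p → s) → (¬p ↔ s)
⇔ ¬(¬p → s) ∨ (¬p ↔ s)   [eliminate →]
⇔ ¬(¬¬p ∨ s) ∨ (¬p ↔ s)   [eliminate →]
⇔ ¬(¬¬p ∨ s) ∨ (¬p → s) ∧ (s → ¬p)   [eliminate ↔]
⇔ ¬(¬¬p ∨ s) ∨ (¬¬p ∨ s) ∧ (s → ¬p)   [eliminate →]
⇔ ¬(¬¬p ∨ s) ∨ (¬¬p ∨ s) ∧ (¬s ∨ ¬p)   [eliminate →]
⇔ ¬¬¬p ∧ ¬s ∨ (¬¬p ∨ s) ∧ (¬s ∨ ¬p)   [De Morgan]
⇔ ¬p ∧ ¬s ∨ (¬¬p ∨ s) ∧ (¬s ∨ ¬p)   [double negation]
⇔ ¬p ∧ ¬s ∨ (p ∨ s) ∧ (¬s ∨ ¬p)   [double negation]
⇔ (¬p ∨ p ∨ s) ∧ (¬p ∨ ¬s ∨ ¬p) ∧ (¬s ∨ p ∨ s) ∧ (¬s ∨ ¬s ∨ ¬p)   [distribute ∨ over ∧]
⇔ ¬p ∨ ¬s   [simplify]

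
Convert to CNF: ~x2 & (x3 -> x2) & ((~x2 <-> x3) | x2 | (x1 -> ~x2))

~x2 & (~x3 | x2)

~x2 & (x3 -> x2) & ((~x2 <-> x3) | x2 | (x1 -> ~x2))
= ~x2 & (~x3 | x2) & ((~x2 <-> x3) | x2 | (x1 -> ~x2))   (eliminate ->)
= ~x2 & (~x3 | x2) & (((~x2 -> x3) & (x3 -> ~x2)) | x2 | (x1 -> ~x2))   (eliminate <->)
= ~x2 & (~x3 | x2) & (((~~x2 | x3) & (x3 -> ~x2)) | x2 | (x1 -> ~x2))   (eliminate ->)
= ~x2 & (~x3 | x2) & (((~~x2 | x3) & (~x3 | ~x2)) | x2 | (x1 -> ~x2))   (eliminate ->)
= ~x2 & (~x3 | x2) & (((~~x2 | x3) & (~x3 | ~x2)) | x2 | ~x1 | ~x2)   (eliminate ->)
= ~x2 & (~x3 | x2) & (((x2 | x3) & (~x3 | ~x2)) | x2 | ~x1 | ~x2)   (double negation)
= ~x2 & (~x3 | x2) & (x2 | x3 | x2 | ~x1 | ~x2) & (~x3 | ~x2 | x2 | ~x1 | ~x2)   (distribute | over &)
= ~x2 & (~x3 | x2)   (simplify)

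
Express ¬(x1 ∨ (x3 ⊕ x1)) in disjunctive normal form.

¬x1 ∧ ¬x3

¬(x1 ∨ (x3 ⊕ x1))
≡ ¬(x1 ∨ (x3 ∧ ¬x1) ∨ (¬x3 ∧ x1))   [expand ⊕]
≡ ¬x1 ∧ ¬(x3 ∧ ¬x1) ∧ ¬(¬x3 ∧ x1)   [De Morgan]
≡ ¬x1 ∧ (¬x3 ∨ ¬¬x1) ∧ ¬(¬x3 ∧ x1)   [De Morgan]
≡ ¬x1 ∧ (¬x3 ∨ x1) ∧ ¬(¬x3 ∧ x1)   [double negation]
≡ ¬x1 ∧ (¬x3 ∨ x1) ∧ (¬¬x3 ∨ ¬x1)   [De Morgan]
≡ ¬x1 ∧ (¬x3 ∨ x1) ∧ (x3 ∨ ¬x1)   [double negation]
≡ (¬x1 ∧ ¬x3 ∧ x3) ∨ (¬x1 ∧ ¬x3 ∧ ¬x1) ∨ (¬x1 ∧ x1 ∧ x3) ∨ (¬x1 ∧ x1 ∧ ¬x1)   [distribute ∧ over ∨]
≡ ¬x1 ∧ ¬x3   [simplify]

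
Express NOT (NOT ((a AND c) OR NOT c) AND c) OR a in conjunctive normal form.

NOT (NOT ((a AND c) OR NOT c) AND c) OR a
⇔ NOT NOT ((a AND c) OR NOT c) OR NOT c OR a
⇔ (a AND c) OR NOT c OR NOT c OR a
⇔ (a OR NOT c OR NOT c OR a) AND (c OR NOT c OR NOT c OR a)
⇔ a OR NOT c

a OR NOT c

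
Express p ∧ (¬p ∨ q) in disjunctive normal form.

p ∧ q

p ∧ (¬p ∨ q)
≡ (p ∧ ¬p) ∨ (p ∧ q)
≡ p ∧ q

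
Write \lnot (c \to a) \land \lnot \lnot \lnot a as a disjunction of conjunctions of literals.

c \land \lnot a

\lnot (c \to a) \land \lnot \lnot \lnot a
⇔ \lnot (\lnot c \lor a) \land \lnot \lnot \lnot a   [eliminate \to]
⇔ \lnot \lnot c \land \lnot a \land \lnot \lnot \lnot a   [De Morgan]
⇔ c \land \lnot a \land \lnot \lnot \lnot a   [double negation]
⇔ c \land \lnot a \land \lnot a   [double negation]
⇔ c \land \lnot a   [simplify]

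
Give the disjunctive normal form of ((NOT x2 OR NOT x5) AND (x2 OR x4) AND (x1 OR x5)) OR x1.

((NOT x2 OR NOT x5) AND (x2 OR x4) AND (x1 OR x5)) OR x1
= (NOT x2 AND x2 AND x1) OR (NOT x2 AND x2 AND x5) OR (NOT x2 AND x4 AND x1) OR (NOT x2 AND x4 AND x5) OR (NOT x5 AND x2 AND x1) OR (NOT x5 AND x2 AND x5) OR (NOT x5 AND x4 AND x1) OR (NOT x5 AND x4 AND x5) OR x1   (distribute AND over OR)
= (NOT x2 AND x4 AND x5) OR x1   (simplify)

(NOT x2 AND x4 AND x5) OR x1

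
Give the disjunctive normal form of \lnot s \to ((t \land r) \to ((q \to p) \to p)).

s \lor \lnot t \lor \lnot r \lor (q \land \lnot p) \lor p

\lnot s \to ((t \land r) \to ((q \to p) \to p))
≡ \lnot \lnot s \lor ((t \land r) \to ((q \to p) \to p))   — eliminate \to
≡ \lnot \lnot s \lor \lnot (t \land r) \lor ((q \to p) \to p)   — eliminate \to
≡ \lnot \lnot s \lor \lnot (t \land r) \lor \lnot (q \to p) \lor p   — eliminate \to
≡ \lnot \lnot s \lor \lnot (t \land r) \lor \lnot (\lnot q \lor p) \lor p   — eliminate \to
≡ s \lor \lnot (t \land r) \lor \lnot (\lnot q \lor p) \lor p   — double negation
≡ s \lor \lnot t \lor \lnot r \lor \lnot (\lnot q \lor p) \lor p   — De Morgan
≡ s \lor \lnot t \lor \lnot r \lor (\lnot \lnot q \land \lnot p) \lor p   — De Morgan
≡ s \lor \lnot t \lor \lnot r \lor (q \land \lnot p) \lor p   — double negation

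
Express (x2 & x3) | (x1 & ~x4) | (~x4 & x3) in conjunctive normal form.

(x2 & x3) | (x1 & ~x4) | (~x4 & x3)
≡ (x2 | x1 | ~x4) & (x2 | x1 | x3) & (x2 | ~x4 | ~x4) & (x2 | ~x4 | x3) & (x3 | x1 | ~x4) & (x3 | x1 | x3) & (x3 | ~x4 | ~x4) & (x3 | ~x4 | x3)
≡ (x2 | ~x4) & (x3 | x1) & (x3 | ~x4)

(x2 | ~x4) & (x3 | x1) & (x3 | ~x4)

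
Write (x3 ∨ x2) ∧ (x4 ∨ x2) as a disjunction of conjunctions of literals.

(x3 ∨ x2) ∧ (x4 ∨ x2)
⇔ (x3 ∧ x4) ∨ (x3 ∧ x2) ∨ (x2 ∧ x4) ∨ (x2 ∧ x2)   — distribute ∧ over ∨
⇔ (x3 ∧ x4) ∨ x2   — simplify

(x3 ∧ x4) ∨ x2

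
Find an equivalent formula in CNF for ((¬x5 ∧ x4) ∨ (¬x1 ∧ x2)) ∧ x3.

(¬x5 ∨ ¬x1) ∧ (¬x5 ∨ x2) ∧ (x4 ∨ ¬x1) ∧ (x4 ∨ x2) ∧ x3

((¬x5 ∧ x4) ∨ (¬x1 ∧ x2)) ∧ x3
⇔ (¬x5 ∨ ¬x1) ∧ (¬x5 ∨ x2) ∧ (x4 ∨ ¬x1) ∧ (x4 ∨ x2) ∧ x3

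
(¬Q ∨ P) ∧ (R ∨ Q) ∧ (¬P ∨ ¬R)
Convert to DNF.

(¬Q ∨ P) ∧ (R ∨ Q) ∧ (¬P ∨ ¬R)
⇔ (¬Q ∧ R ∧ ¬P) ∨ (¬Q ∧ R ∧ ¬R) ∨ (¬Q ∧ Q ∧ ¬P) ∨ (¬Q ∧ Q ∧ ¬R) ∨ (P ∧ R ∧ ¬P) ∨ (P ∧ R ∧ ¬R) ∨ (P ∧ Q ∧ ¬P) ∨ (P ∧ Q ∧ ¬R)   (distribute ∧ over ∨)
⇔ (¬Q ∧ R ∧ ¬P) ∨ (P ∧ Q ∧ ¬R)   (simplify)

(¬Q ∧ R ∧ ¬P) ∨ (P ∧ Q ∧ ¬R)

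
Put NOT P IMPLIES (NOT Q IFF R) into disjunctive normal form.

P OR (Q AND NOT R) OR (R AND NOT Q)

NOT P IMPLIES (NOT Q IFF R)
≡ NOT NOT P OR (NOT Q IFF R)   [eliminate IMPLIES]
≡ NOT NOT P OR ((NOT Q IMPLIES R) AND (R IMPLIES NOT Q))   [eliminate IFF]
≡ NOT NOT P OR ((NOT NOT Q OR R) AND (R IMPLIES NOT Q))   [eliminate IMPLIES]
≡ NOT NOT P OR ((NOT NOT Q OR R) AND (NOT R OR NOT Q))   [eliminate IMPLIES]
≡ P OR ((NOT NOT Q OR R) AND (NOT R OR NOT Q))   [double negation]
≡ P OR ((Q OR R) AND (NOT R OR NOT Q))   [double negation]
≡ P OR (Q AND NOT R) OR (Q AND NOT Q) OR (R AND NOT R) OR (R AND NOT Q)   [distribute AND over OR]
≡ P OR (Q AND NOT R) OR (R AND NOT Q)   [simplify]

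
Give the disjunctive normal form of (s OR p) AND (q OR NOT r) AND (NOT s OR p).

(p AND q) OR (p AND NOT r)

(s OR p) AND (q OR NOT r) AND (NOT s OR p)
≡ (s AND q AND NOT s) OR (s AND q AND p) OR (s AND NOT r AND NOT s) OR (s AND NOT r AND p) OR (p AND q AND NOT s) OR (p AND q AND p) OR (p AND NOT r AND NOT s) OR (p AND NOT r AND p)   [distribute AND over OR]
≡ (p AND q) OR (p AND NOT r)   [simplify]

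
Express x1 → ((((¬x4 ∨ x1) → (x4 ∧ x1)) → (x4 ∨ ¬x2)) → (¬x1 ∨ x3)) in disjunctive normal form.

x1 → ((((¬x4 ∨ x1) → (x4 ∧ x1)) → (x4 ∨ ¬x2)) → (¬x1 ∨ x3))
= ¬x1 ∨ ((((¬x4 ∨ x1) → (x4 ∧ x1)) → (x4 ∨ ¬x2)) → (¬x1 ∨ x3))   (eliminate →)
= ¬x1 ∨ ¬(((¬x4 ∨ x1) → (x4 ∧ x1)) → (x4 ∨ ¬x2)) ∨ ¬x1 ∨ x3   (eliminate →)
= ¬x1 ∨ ¬(¬((¬x4 ∨ x1) → (x4 ∧ x1)) ∨ x4 ∨ ¬x2) ∨ ¬x1 ∨ x3   (eliminate →)
= ¬x1 ∨ ¬(¬(¬(¬x4 ∨ x1) ∨ (x4 ∧ x1)) ∨ x4 ∨ ¬x2) ∨ ¬x1 ∨ x3   (eliminate →)
= ¬x1 ∨ (¬¬(¬(¬x4 ∨ x1) ∨ (x4 ∧ x1)) ∧ ¬x4 ∧ ¬¬x2) ∨ ¬x1 ∨ x3   (De Morgan)
= ¬x1 ∨ ((¬(¬x4 ∨ x1) ∨ (x4 ∧ x1)) ∧ ¬x4 ∧ ¬¬x2) ∨ ¬x1 ∨ x3   (double negation)
= ¬x1 ∨ (((¬¬x4 ∧ ¬x1) ∨ (x4 ∧ x1)) ∧ ¬x4 ∧ ¬¬x2) ∨ ¬x1 ∨ x3   (De Morgan)
= ¬x1 ∨ (((x4 ∧ ¬x1) ∨ (x4 ∧ x1)) ∧ ¬x4 ∧ ¬¬x2) ∨ ¬x1 ∨ x3   (double negation)
= ¬x1 ∨ (((x4 ∧ ¬x1) ∨ (x4 ∧ x1)) ∧ ¬x4 ∧ x2) ∨ ¬x1 ∨ x3   (double negation)
= ¬x1 ∨ (x4 ∧ ¬x1 ∧ ¬x4 ∧ x2) ∨ (x4 ∧ x1 ∧ ¬x4 ∧ x2) ∨ ¬x1 ∨ x3   (distribute ∧ over ∨)
= ¬x1 ∨ x3   (simplify)

¬x1 ∨ x3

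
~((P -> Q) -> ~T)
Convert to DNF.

(~P & T) | (Q & T)

~((P -> Q) -> ~T)
≡ ~(~(P -> Q) | ~T)   (eliminate ->)
≡ ~(~(~P | Q) | ~T)   (eliminate ->)
≡ ~~(~P | Q) & ~~T   (De Morgan)
≡ (~P | Q) & ~~T   (double negation)
≡ (~P | Q) & T   (double negation)
≡ (~P & T) | (Q & T)   (distribute & over |)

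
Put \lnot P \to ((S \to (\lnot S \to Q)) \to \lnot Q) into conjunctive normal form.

\lnot P \to ((S \to (\lnot S \to Q)) \to \lnot Q)
≡ \lnot \lnot P \lor ((S \to (\lnot S \to Q)) \to \lnot Q)   [eliminate \to]
≡ \lnot \lnot P \lor \lnot (S \to (\lnot S \to Q)) \lor \lnot Q   [eliminate \to]
≡ \lnot \lnot P \lor \lnot (\lnot S \lor (\lnot S \to Q)) \lor \lnot Q   [eliminate \to]
≡ \lnot \lnot P \lor \lnot (\lnot S \lor \lnot \lnot S \lor Q) \lor \lnot Q   [eliminate \to]
≡ P \lor \lnot (\lnot S \lor \lnot \lnot S \lor Q) \lor \lnot Q   [double negation]
≡ P \lor (\lnot \lnot S \land \lnot \lnot \lnot S \land \lnot Q) \lor \lnot Q   [De Morgan]
≡ P \lor (S \land \lnot \lnot \lnot S \land \lnot Q) \lor \lnot Q   [double negation]
≡ P \lor (S \land \lnot S \land \lnot Q) \lor \lnot Q   [double negation]
≡ (P \lor S \lor \lnot Q) \land (P \lor \lnot S \lor \lnot Q) \land (P \lor \lnot Q \lor \lnot Q)   [distribute \lor over \land]
≡ P \lor \lnot Q   [simplify]

P \lor \lnot Q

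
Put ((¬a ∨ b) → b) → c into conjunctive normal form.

(¬a ∨ b ∨ c) ∧ (¬b ∨ c)

((¬a ∨ b) → b) → c
≡ ¬((¬a ∨ b) → b) ∨ c   [eliminate →]
≡ ¬(¬(¬a ∨ b) ∨ b) ∨ c   [eliminate →]
≡ (¬¬(¬a ∨ b) ∧ ¬b) ∨ c   [De Morgan]
≡ ((¬a ∨ b) ∧ ¬b) ∨ c   [double negation]
≡ (¬a ∨ b ∨ c) ∧ (¬b ∨ c)   [distribute ∨ over ∧]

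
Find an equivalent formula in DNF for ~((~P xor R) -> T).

~((~P xor R) -> T)
= ~(~(~P xor R) | T)   (eliminate ->)
= ~(~((~P & ~R) | (~~P & R)) | T)   (expand xor)
= ~~((~P & ~R) | (~~P & R)) & ~T   (De Morgan)
= ((~P & ~R) | (~~P & R)) & ~T   (double negation)
= ((~P & ~R) | (P & R)) & ~T   (double negation)
= (~P & ~R & ~T) | (P & R & ~T)   (distribute & over |)

(~P & ~R & ~T) | (P & R & ~T)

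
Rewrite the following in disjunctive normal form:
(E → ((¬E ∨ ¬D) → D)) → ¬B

(E → ((¬E ∨ ¬D) → D)) → ¬B
≡ ¬(E → ((¬E ∨ ¬D) → D)) ∨ ¬B   [eliminate →]
≡ ¬(¬E ∨ ((¬E ∨ ¬D) → D)) ∨ ¬B   [eliminate →]
≡ ¬(¬E ∨ ¬(¬E ∨ ¬D) ∨ D) ∨ ¬B   [eliminate →]
≡ (¬¬E ∧ ¬¬(¬E ∨ ¬D) ∧ ¬D) ∨ ¬B   [De Morgan]
≡ (E ∧ ¬¬(¬E ∨ ¬D) ∧ ¬D) ∨ ¬B   [double negation]
≡ (E ∧ (¬E ∨ ¬D) ∧ ¬D) ∨ ¬B   [double negation]
≡ (E ∧ ¬E ∧ ¬D) ∨ (E ∧ ¬D ∧ ¬D) ∨ ¬B   [distribute ∧ over ∨]
≡ (E ∧ ¬D) ∨ ¬B   [simplify]

(E ∧ ¬D) ∨ ¬B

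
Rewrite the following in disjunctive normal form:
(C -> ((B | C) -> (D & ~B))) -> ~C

(C & B) | (C & ~D) | ~C

(C -> ((B | C) -> (D & ~B))) -> ~C
= ~(C -> ((B | C) -> (D & ~B))) | ~C   (eliminate ->)
= ~(~C | ((B | C) -> (D & ~B))) | ~C   (eliminate ->)
= ~(~C | ~(B | C) | (D & ~B)) | ~C   (eliminate ->)
= (~~C & ~~(B | C) & ~(D & ~B)) | ~C   (De Morgan)
= (C & ~~(B | C) & ~(D & ~B)) | ~C   (double negation)
= (C & (B | C) & ~(D & ~B)) | ~C   (double negation)
= (C & (B | C) & (~D | ~~B)) | ~C   (De Morgan)
= (C & (B | C) & (~D | B)) | ~C   (double negation)
= (C & B & ~D) | (C & B & B) | (C & C & ~D) | (C & C & B) | ~C   (distribute & over |)
= (C & B) | (C & ~D) | ~C   (simplify)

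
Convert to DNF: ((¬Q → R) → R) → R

(Q ∧ ¬R) ∨ R

((¬Q → R) → R) → R
≡ ¬((¬Q → R) → R) ∨ R   (eliminate →)
≡ ¬(¬(¬Q → R) ∨ R) ∨ R   (eliminate →)
≡ ¬(¬(¬¬Q ∨ R) ∨ R) ∨ R   (eliminate →)
≡ (¬¬(¬¬Q ∨ R) ∧ ¬R) ∨ R   (De Morgan)
≡ ((¬¬Q ∨ R) ∧ ¬R) ∨ R   (double negation)
≡ ((Q ∨ R) ∧ ¬R) ∨ R   (double negation)
≡ (Q ∧ ¬R) ∨ (R ∧ ¬R) ∨ R   (distribute ∧ over ∨)
≡ (Q ∧ ¬R) ∨ R   (simplify)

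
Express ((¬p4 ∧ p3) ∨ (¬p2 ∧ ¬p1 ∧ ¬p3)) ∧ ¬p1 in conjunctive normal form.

((¬p4 ∧ p3) ∨ (¬p2 ∧ ¬p1 ∧ ¬p3)) ∧ ¬p1
= (¬p4 ∨ ¬p2) ∧ (¬p4 ∨ ¬p1) ∧ (¬p4 ∨ ¬p3) ∧ (p3 ∨ ¬p2) ∧ (p3 ∨ ¬p1) ∧ (p3 ∨ ¬p3) ∧ ¬p1
= (¬p4 ∨ ¬p2) ∧ (¬p4 ∨ ¬p3) ∧ (p3 ∨ ¬p2) ∧ ¬p1

(¬p4 ∨ ¬p2) ∧ (¬p4 ∨ ¬p3) ∧ (p3 ∨ ¬p2) ∧ ¬p1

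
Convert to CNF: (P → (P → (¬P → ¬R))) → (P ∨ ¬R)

(P → (P → (¬P → ¬R))) → (P ∨ ¬R)
≡ ¬(P → (P → (¬P → ¬R))) ∨ P ∨ ¬R
≡ ¬(¬P ∨ (P → (¬P → ¬R))) ∨ P ∨ ¬R
≡ ¬(¬P ∨ ¬P ∨ (¬P → ¬R)) ∨ P ∨ ¬R
≡ ¬(¬P ∨ ¬P ∨ ¬¬P ∨ ¬R) ∨ P ∨ ¬R
≡ (¬¬P ∧ ¬¬P ∧ ¬¬¬P ∧ ¬¬R) ∨ P ∨ ¬R
≡ (P ∧ ¬¬P ∧ ¬¬¬P ∧ ¬¬R) ∨ P ∨ ¬R
≡ (P ∧ P ∧ ¬¬¬P ∧ ¬¬R) ∨ P ∨ ¬R
≡ (P ∧ P ∧ ¬P ∧ ¬¬R) ∨ P ∨ ¬R
≡ (P ∧ P ∧ ¬P ∧ R) ∨ P ∨ ¬R
≡ (P ∨ P ∨ ¬R) ∧ (P ∨ P ∨ ¬R) ∧ (¬P ∨ P ∨ ¬R) ∧ (R ∨ P ∨ ¬R)
≡ P ∨ ¬R

P ∨ ¬R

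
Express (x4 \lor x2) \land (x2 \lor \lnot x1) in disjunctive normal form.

(x4 \lor x2) \land (x2 \lor \lnot x1)
≡ (x4 \land x2) \lor (x4 \land \lnot x1) \lor (x2 \land x2) \lor (x2 \land \lnot x1)   [distribute \land over \lor]
≡ (x4 \land \lnot x1) \lor x2   [simplify]

(x4 \land \lnot x1) \lor x2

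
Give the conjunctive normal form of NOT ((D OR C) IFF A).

NOT ((D OR C) IFF A)
⇔ NOT (((D OR C) IMPLIES A) AND (A IMPLIES (D OR C)))   [eliminate IFF]
⇔ NOT ((NOT (D OR C) OR A) AND (A IMPLIES (D OR C)))   [eliminate IMPLIES]
⇔ NOT ((NOT (D OR C) OR A) AND (NOT A OR D OR C))   [eliminate IMPLIES]
⇔ NOT (NOT (D OR C) OR A) OR NOT (NOT A OR D OR C)   [De Morgan]
⇔ (NOT NOT (D OR C) AND NOT A) OR NOT (NOT A OR D OR C)   [De Morgan]
⇔ ((D OR C) AND NOT A) OR NOT (NOT A OR D OR C)   [double negation]
⇔ ((D OR C) AND NOT A) OR (NOT NOT A AND NOT D AND NOT C)   [De Morgan]
⇔ ((D OR C) AND NOT A) OR (A AND NOT D AND NOT C)   [double negation]
⇔ (D OR C OR A) AND (D OR C OR NOT D) AND (D OR C OR NOT C) AND (NOT A OR A) AND (NOT A OR NOT D) AND (NOT A OR NOT C)   [distribute OR over AND]
⇔ (D OR C OR A) AND (NOT A OR NOT D) AND (NOT A OR NOT C)   [simplify]

(D OR C OR A) AND (NOT A OR NOT D) AND (NOT A OR NOT C)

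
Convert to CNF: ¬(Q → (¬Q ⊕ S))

Q ∧ (¬S ∨ ¬Q)

¬(Q → (¬Q ⊕ S))
⇔ ¬(¬Q ∨ (¬Q ⊕ S))   [eliminate →]
⇔ ¬(¬Q ∨ ((¬Q ∨ S) ∧ ¬(¬Q ∧ S)))   [expand ⊕]
⇔ ¬¬Q ∧ ¬((¬Q ∨ S) ∧ ¬(¬Q ∧ S))   [De Morgan]
⇔ Q ∧ ¬((¬Q ∨ S) ∧ ¬(¬Q ∧ S))   [double negation]
⇔ Q ∧ (¬(¬Q ∨ S) ∨ ¬¬(¬Q ∧ S))   [De Morgan]
⇔ Q ∧ ((¬¬Q ∧ ¬S) ∨ ¬¬(¬Q ∧ S))   [De Morgan]
⇔ Q ∧ ((Q ∧ ¬S) ∨ ¬¬(¬Q ∧ S))   [double negation]
⇔ Q ∧ ((Q ∧ ¬S) ∨ (¬Q ∧ S))   [double negation]
⇔ Q ∧ (Q ∨ ¬Q) ∧ (Q ∨ S) ∧ (¬S ∨ ¬Q) ∧ (¬S ∨ S)   [distribute ∨ over ∧]
⇔ Q ∧ (¬S ∨ ¬Q)   [simplify]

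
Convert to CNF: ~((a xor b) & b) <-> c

(~a | ~b | c) & (b | c) & (~c | ~b | a)

~((a xor b) & b) <-> c
≡ (~((a xor b) & b) -> c) & (c -> ~((a xor b) & b))   — eliminate <->
≡ (~~((a xor b) & b) | c) & (c -> ~((a xor b) & b))   — eliminate ->
≡ (~~((a | b) & ~(a & b) & b) | c) & (c -> ~((a xor b) & b))   — expand xor
≡ (~~((a | b) & ~(a & b) & b) | c) & (~c | ~((a xor b) & b))   — eliminate ->
≡ (~~((a | b) & ~(a & b) & b) | c) & (~c | ~((a | b) & ~(a & b) & b))   — expand xor
≡ (((a | b) & ~(a & b) & b) | c) & (~c | ~((a | b) & ~(a & b) & b))   — double negation
≡ (((a | b) & (~a | ~b) & b) | c) & (~c | ~((a | b) & ~(a & b) & b))   — De Morgan
≡ (((a | b) & (~a | ~b) & b) | c) & (~c | ~(a | b) | ~~(a & b) | ~b)   — De Morgan
≡ (((a | b) & (~a | ~b) & b) | c) & (~c | (~a & ~b) | ~~(a & b) | ~b)   — De Morgan
≡ (((a | b) & (~a | ~b) & b) | c) & (~c | (~a & ~b) | (a & b) | ~b)   — double negation
≡ (a | b | c) & (~a | ~b | c) & (b | c) & (~c | ~a | a | ~b) & (~c | ~a | b | ~b) & (~c | ~b | a | ~b) & (~c | ~b | b | ~b)   — distribute | over &
≡ (~a | ~b | c) & (b | c) & (~c | ~b | a)   — simplify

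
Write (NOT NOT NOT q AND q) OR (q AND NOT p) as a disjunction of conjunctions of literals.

(NOT NOT NOT q AND q) OR (q AND NOT p)
≡ (NOT q AND q) OR (q AND NOT p)   (double negation)
≡ q AND NOT p   (simplify)

q AND NOT p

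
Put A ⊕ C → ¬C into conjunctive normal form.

A ⊕ C → ¬C
≡ ¬(A ⊕ C) ∨ ¬C   [eliminate →]
≡ ¬((A ∨ C) ∧ ¬(A ∧ C)) ∨ ¬C   [expand ⊕]
≡ ¬(A ∨ C) ∨ ¬¬(A ∧ C) ∨ ¬C   [De Morgan]
≡ ¬A ∧ ¬C ∨ ¬¬(A ∧ C) ∨ ¬C   [De Morgan]
≡ ¬A ∧ ¬C ∨ A ∧ C ∨ ¬C   [double negation]
≡ (¬A ∨ A ∨ ¬C) ∧ (¬A ∨ C ∨ ¬C) ∧ (¬C ∨ A ∨ ¬C) ∧ (¬C ∨ C ∨ ¬C)   [distribute ∨ over ∧]
≡ ¬C ∨ A   [simplify]

¬C ∨ A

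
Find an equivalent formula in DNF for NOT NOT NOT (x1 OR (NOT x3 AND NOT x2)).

(NOT x1 AND x3) OR (NOT x1 AND x2)

NOT NOT NOT (x1 OR (NOT x3 AND NOT x2))
≡ NOT (x1 OR (NOT x3 AND NOT x2))   — double negation
≡ NOT x1 AND NOT (NOT x3 AND NOT x2)   — De Morgan
≡ NOT x1 AND (NOT NOT x3 OR NOT NOT x2)   — De Morgan
≡ NOT x1 AND (x3 OR NOT NOT x2)   — double negation
≡ NOT x1 AND (x3 OR x2)   — double negation
≡ (NOT x1 AND x3) OR (NOT x1 AND x2)   — distribute AND over OR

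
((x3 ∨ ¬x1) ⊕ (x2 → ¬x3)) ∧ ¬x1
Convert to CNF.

(¬x3 ∨ x2) ∧ (x1 ∨ x2) ∧ (x1 ∨ x3) ∧ ¬x1

((x3 ∨ ¬x1) ⊕ (x2 → ¬x3)) ∧ ¬x1
= (x3 ∨ ¬x1 ∨ (x2 → ¬x3)) ∧ ¬((x3 ∨ ¬x1) ∧ (x2 → ¬x3)) ∧ ¬x1
= (x3 ∨ ¬x1 ∨ ¬x2 ∨ ¬x3) ∧ ¬((x3 ∨ ¬x1) ∧ (x2 → ¬x3)) ∧ ¬x1
= (x3 ∨ ¬x1 ∨ ¬x2 ∨ ¬x3) ∧ ¬((x3 ∨ ¬x1) ∧ (¬x2 ∨ ¬x3)) ∧ ¬x1
= (x3 ∨ ¬x1 ∨ ¬x2 ∨ ¬x3) ∧ (¬(x3 ∨ ¬x1) ∨ ¬(¬x2 ∨ ¬x3)) ∧ ¬x1
= (x3 ∨ ¬x1 ∨ ¬x2 ∨ ¬x3) ∧ ((¬x3 ∧ ¬¬x1) ∨ ¬(¬x2 ∨ ¬x3)) ∧ ¬x1
= (x3 ∨ ¬x1 ∨ ¬x2 ∨ ¬x3) ∧ ((¬x3 ∧ x1) ∨ ¬(¬x2 ∨ ¬x3)) ∧ ¬x1
= (x3 ∨ ¬x1 ∨ ¬x2 ∨ ¬x3) ∧ ((¬x3 ∧ x1) ∨ (¬¬x2 ∧ ¬¬x3)) ∧ ¬x1
= (x3 ∨ ¬x1 ∨ ¬x2 ∨ ¬x3) ∧ ((¬x3 ∧ x1) ∨ (x2 ∧ ¬¬x3)) ∧ ¬x1
= (x3 ∨ ¬x1 ∨ ¬x2 ∨ ¬x3) ∧ ((¬x3 ∧ x1) ∨ (x2 ∧ x3)) ∧ ¬x1
= (x3 ∨ ¬x1 ∨ ¬x2 ∨ ¬x3) ∧ (¬x3 ∨ x2) ∧ (¬x3 ∨ x3) ∧ (x1 ∨ x2) ∧ (x1 ∨ x3) ∧ ¬x1
= (¬x3 ∨ x2) ∧ (x1 ∨ x2) ∧ (x1 ∨ x3) ∧ ¬x1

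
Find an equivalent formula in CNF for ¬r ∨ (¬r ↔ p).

¬r ∨ ¬p

¬r ∨ (¬r ↔ p)
⇔ ¬r ∨ (¬r → p) ∧ (p → ¬r)   [eliminate ↔]
⇔ ¬r ∨ (¬¬r ∨ p) ∧ (p → ¬r)   [eliminate →]
⇔ ¬r ∨ (¬¬r ∨ p) ∧ (¬p ∨ ¬r)   [eliminate →]
⇔ ¬r ∨ (r ∨ p) ∧ (¬p ∨ ¬r)   [double negation]
⇔ (¬r ∨ r ∨ p) ∧ (¬r ∨ ¬p ∨ ¬r)   [distribute ∨ over ∧]
⇔ ¬r ∨ ¬p   [simplify]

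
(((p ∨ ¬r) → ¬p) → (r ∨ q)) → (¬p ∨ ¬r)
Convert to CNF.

¬p ∨ ¬r

(((p ∨ ¬r) → ¬p) → (r ∨ q)) → (¬p ∨ ¬r)
≡ ¬(((p ∨ ¬r) → ¬p) → (r ∨ q)) ∨ ¬p ∨ ¬r   [eliminate →]
≡ ¬(¬((p ∨ ¬r) → ¬p) ∨ r ∨ q) ∨ ¬p ∨ ¬r   [eliminate →]
≡ ¬(¬(¬(p ∨ ¬r) ∨ ¬p) ∨ r ∨ q) ∨ ¬p ∨ ¬r   [eliminate →]
≡ (¬¬(¬(p ∨ ¬r) ∨ ¬p) ∧ ¬r ∧ ¬q) ∨ ¬p ∨ ¬r   [De Morgan]
≡ ((¬(p ∨ ¬r) ∨ ¬p) ∧ ¬r ∧ ¬q) ∨ ¬p ∨ ¬r   [double negation]
≡ (((¬p ∧ ¬¬r) ∨ ¬p) ∧ ¬r ∧ ¬q) ∨ ¬p ∨ ¬r   [De Morgan]
≡ (((¬p ∧ r) ∨ ¬p) ∧ ¬r ∧ ¬q) ∨ ¬p ∨ ¬r   [double negation]
≡ (¬p ∨ ¬p ∨ ¬p ∨ ¬r) ∧ (r ∨ ¬p ∨ ¬p ∨ ¬r) ∧ (¬r ∨ ¬p ∨ ¬r) ∧ (¬q ∨ ¬p ∨ ¬r)   [distribute ∨ over ∧]
≡ ¬p ∨ ¬r   [simplify]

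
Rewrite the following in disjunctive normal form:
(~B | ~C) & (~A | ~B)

~B | (~C & ~A)

(~B | ~C) & (~A | ~B)
= (~B & ~A) | (~B & ~B) | (~C & ~A) | (~C & ~B)   [distribute & over |]
= ~B | (~C & ~A)   [simplify]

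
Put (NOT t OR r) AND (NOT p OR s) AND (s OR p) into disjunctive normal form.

(NOT t AND s) OR (r AND s)

(NOT t OR r) AND (NOT p OR s) AND (s OR p)
≡ (NOT t AND NOT p AND s) OR (NOT t AND NOT p AND p) OR (NOT t AND s AND s) OR (NOT t AND s AND p) OR (r AND NOT p AND s) OR (r AND NOT p AND p) OR (r AND s AND s) OR (r AND s AND p)   [distribute AND over OR]
≡ (NOT t AND s) OR (r AND s)   [simplify]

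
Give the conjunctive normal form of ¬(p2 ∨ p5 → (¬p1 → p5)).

¬(p2 ∨ p5 → (¬p1 → p5))
= ¬(¬(p2 ∨ p5) ∨ (¬p1 → p5))   [eliminate →]
= ¬(¬(p2 ∨ p5) ∨ ¬¬p1 ∨ p5)   [eliminate →]
= ¬¬(p2 ∨ p5) ∧ ¬¬¬p1 ∧ ¬p5   [De Morgan]
= (p2 ∨ p5) ∧ ¬¬¬p1 ∧ ¬p5   [double negation]
= (p2 ∨ p5) ∧ ¬p1 ∧ ¬p5   [double negation]

(p2 ∨ p5) ∧ ¬p1 ∧ ¬p5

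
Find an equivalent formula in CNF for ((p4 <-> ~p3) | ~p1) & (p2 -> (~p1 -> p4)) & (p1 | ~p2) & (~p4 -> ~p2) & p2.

(~p4 | ~p3 | ~p1) & (p3 | p4 | ~p1) & (p1 | ~p2) & (p4 | ~p2) & p2

((p4 <-> ~p3) | ~p1) & (p2 -> (~p1 -> p4)) & (p1 | ~p2) & (~p4 -> ~p2) & p2
≡ (((p4 -> ~p3) & (~p3 -> p4)) | ~p1) & (p2 -> (~p1 -> p4)) & (p1 | ~p2) & (~p4 -> ~p2) & p2   — eliminate <->
≡ (((~p4 | ~p3) & (~p3 -> p4)) | ~p1) & (p2 -> (~p1 -> p4)) & (p1 | ~p2) & (~p4 -> ~p2) & p2   — eliminate ->
≡ (((~p4 | ~p3) & (~~p3 | p4)) | ~p1) & (p2 -> (~p1 -> p4)) & (p1 | ~p2) & (~p4 -> ~p2) & p2   — eliminate ->
≡ (((~p4 | ~p3) & (~~p3 | p4)) | ~p1) & (~p2 | (~p1 -> p4)) & (p1 | ~p2) & (~p4 -> ~p2) & p2   — eliminate ->
≡ (((~p4 | ~p3) & (~~p3 | p4)) | ~p1) & (~p2 | ~~p1 | p4) & (p1 | ~p2) & (~p4 -> ~p2) & p2   — eliminate ->
≡ (((~p4 | ~p3) & (~~p3 | p4)) | ~p1) & (~p2 | ~~p1 | p4) & (p1 | ~p2) & (~~p4 | ~p2) & p2   — eliminate ->
≡ (((~p4 | ~p3) & (p3 | p4)) | ~p1) & (~p2 | ~~p1 | p4) & (p1 | ~p2) & (~~p4 | ~p2) & p2   — double negation
≡ (((~p4 | ~p3) & (p3 | p4)) | ~p1) & (~p2 | p1 | p4) & (p1 | ~p2) & (~~p4 | ~p2) & p2   — double negation
≡ (((~p4 | ~p3) & (p3 | p4)) | ~p1) & (~p2 | p1 | p4) & (p1 | ~p2) & (p4 | ~p2) & p2   — double negation
≡ (~p4 | ~p3 | ~p1) & (p3 | p4 | ~p1) & (~p2 | p1 | p4) & (p1 | ~p2) & (p4 | ~p2) & p2   — distribute | over &
≡ (~p4 | ~p3 | ~p1) & (p3 | p4 | ~p1) & (p1 | ~p2) & (p4 | ~p2) & p2   — simplify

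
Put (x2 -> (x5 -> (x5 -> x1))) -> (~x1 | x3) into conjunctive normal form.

(x2 -> (x5 -> (x5 -> x1))) -> (~x1 | x3)
⇔ ~(x2 -> (x5 -> (x5 -> x1))) | ~x1 | x3   [eliminate ->]
⇔ ~(~x2 | (x5 -> (x5 -> x1))) | ~x1 | x3   [eliminate ->]
⇔ ~(~x2 | ~x5 | (x5 -> x1)) | ~x1 | x3   [eliminate ->]
⇔ ~(~x2 | ~x5 | ~x5 | x1) | ~x1 | x3   [eliminate ->]
⇔ (~~x2 & ~~x5 & ~~x5 & ~x1) | ~x1 | x3   [De Morgan]
⇔ (x2 & ~~x5 & ~~x5 & ~x1) | ~x1 | x3   [double negation]
⇔ (x2 & x5 & ~~x5 & ~x1) | ~x1 | x3   [double negation]
⇔ (x2 & x5 & x5 & ~x1) | ~x1 | x3   [double negation]
⇔ (x2 | ~x1 | x3) & (x5 | ~x1 | x3) & (x5 | ~x1 | x3) & (~x1 | ~x1 | x3)   [distribute | over &]
⇔ ~x1 | x3   [simplify]

~x1 | x3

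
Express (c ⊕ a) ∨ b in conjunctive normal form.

(c ∨ a ∨ b) ∧ (¬c ∨ ¬a ∨ b)

(c ⊕ a) ∨ b
= ((c ∨ a) ∧ ¬(c ∧ a)) ∨ b   [expand ⊕]
= ((c ∨ a) ∧ (¬c ∨ ¬a)) ∨ b   [De Morgan]
= (c ∨ a ∨ b) ∧ (¬c ∨ ¬a ∨ b)   [distribute ∨ over ∧]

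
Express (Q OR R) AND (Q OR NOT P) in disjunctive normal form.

Q OR (R AND NOT P)

(Q OR R) AND (Q OR NOT P)
⇔ (Q AND Q) OR (Q AND NOT P) OR (R AND Q) OR (R AND NOT P)   (distribute AND over OR)
⇔ Q OR (R AND NOT P)   (simplify)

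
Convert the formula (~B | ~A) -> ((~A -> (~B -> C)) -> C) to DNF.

(B & A) | (~A & ~B & ~C) | C

(~B | ~A) -> ((~A -> (~B -> C)) -> C)
⇔ ~(~B | ~A) | ((~A -> (~B -> C)) -> C)   — eliminate ->
⇔ ~(~B | ~A) | ~(~A -> (~B -> C)) | C   — eliminate ->
⇔ ~(~B | ~A) | ~(~~A | (~B -> C)) | C   — eliminate ->
⇔ ~(~B | ~A) | ~(~~A | ~~B | C) | C   — eliminate ->
⇔ (~~B & ~~A) | ~(~~A | ~~B | C) | C   — De Morgan
⇔ (B & ~~A) | ~(~~A | ~~B | C) | C   — double negation
⇔ (B & A) | ~(~~A | ~~B | C) | C   — double negation
⇔ (B & A) | (~~~A & ~~~B & ~C) | C   — De Morgan
⇔ (B & A) | (~A & ~~~B & ~C) | C   — double negation
⇔ (B & A) | (~A & ~B & ~C) | C   — double negation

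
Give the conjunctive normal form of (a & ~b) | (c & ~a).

(a & ~b) | (c & ~a)
= (a | c) & (a | ~a) & (~b | c) & (~b | ~a)   (distribute | over &)
= (a | c) & (~b | c) & (~b | ~a)   (simplify)

(a | c) & (~b | c) & (~b | ~a)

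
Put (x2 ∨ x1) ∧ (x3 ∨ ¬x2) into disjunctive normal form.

(x2 ∧ x3) ∨ (x1 ∧ x3) ∨ (x1 ∧ ¬x2)

(x2 ∨ x1) ∧ (x3 ∨ ¬x2)
≡ (x2 ∧ x3) ∨ (x2 ∧ ¬x2) ∨ (x1 ∧ x3) ∨ (x1 ∧ ¬x2)   — distribute ∧ over ∨
≡ (x2 ∧ x3) ∨ (x1 ∧ x3) ∨ (x1 ∧ ¬x2)   — simplify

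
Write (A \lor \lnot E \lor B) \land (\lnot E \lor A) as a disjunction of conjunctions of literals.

(A \lor \lnot E \lor B) \land (\lnot E \lor A)
= (A \land \lnot E) \lor (A \land A) \lor (\lnot E \land \lnot E) \lor (\lnot E \land A) \lor (B \land \lnot E) \lor (B \land A)   [distribute \land over \lor]
= A \lor \lnot E   [simplify]

A \lor \lnot E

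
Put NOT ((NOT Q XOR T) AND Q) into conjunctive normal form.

NOT ((NOT Q XOR T) AND Q)
⇔ NOT ((NOT Q OR T) AND NOT (NOT Q AND T) AND Q)   (expand XOR)
⇔ NOT (NOT Q OR T) OR NOT NOT (NOT Q AND T) OR NOT Q   (De Morgan)
⇔ (NOT NOT Q AND NOT T) OR NOT NOT (NOT Q AND T) OR NOT Q   (De Morgan)
⇔ (Q AND NOT T) OR NOT NOT (NOT Q AND T) OR NOT Q   (double negation)
⇔ (Q AND NOT T) OR (NOT Q AND T) OR NOT Q   (double negation)
⇔ (Q OR NOT Q OR NOT Q) AND (Q OR T OR NOT Q) AND (NOT T OR NOT Q OR NOT Q) AND (NOT T OR T OR NOT Q)   (distribute OR over AND)
⇔ NOT T OR NOT Q   (simplify)

NOT T OR NOT Q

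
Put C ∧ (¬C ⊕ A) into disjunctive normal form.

C ∧ A

C ∧ (¬C ⊕ A)
⇔ C ∧ ((¬C ∧ ¬A) ∨ (¬¬C ∧ A))   — expand ⊕
⇔ C ∧ ((¬C ∧ ¬A) ∨ (C ∧ A))   — double negation
⇔ (C ∧ ¬C ∧ ¬A) ∨ (C ∧ C ∧ A)   — distribute ∧ over ∨
⇔ C ∧ A   — simplify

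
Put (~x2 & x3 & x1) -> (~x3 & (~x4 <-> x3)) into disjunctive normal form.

x2 | ~x3 | ~x1

(~x2 & x3 & x1) -> (~x3 & (~x4 <-> x3))
⇔ ~(~x2 & x3 & x1) | (~x3 & (~x4 <-> x3))   (eliminate ->)
⇔ ~(~x2 & x3 & x1) | (~x3 & (~x4 -> x3) & (x3 -> ~x4))   (eliminate <->)
⇔ ~(~x2 & x3 & x1) | (~x3 & (~~x4 | x3) & (x3 -> ~x4))   (eliminate ->)
⇔ ~(~x2 & x3 & x1) | (~x3 & (~~x4 | x3) & (~x3 | ~x4))   (eliminate ->)
⇔ ~~x2 | ~x3 | ~x1 | (~x3 & (~~x4 | x3) & (~x3 | ~x4))   (De Morgan)
⇔ x2 | ~x3 | ~x1 | (~x3 & (~~x4 | x3) & (~x3 | ~x4))   (double negation)
⇔ x2 | ~x3 | ~x1 | (~x3 & (x4 | x3) & (~x3 | ~x4))   (double negation)
⇔ x2 | ~x3 | ~x1 | (~x3 & x4 & ~x3) | (~x3 & x4 & ~x4) | (~x3 & x3 & ~x3) | (~x3 & x3 & ~x4)   (distribute & over |)
⇔ x2 | ~x3 | ~x1   (simplify)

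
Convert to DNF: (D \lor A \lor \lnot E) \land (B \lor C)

(D \land B) \lor (D \land C) \lor (A \land B) \lor (A \land C) \lor (\lnot E \land B) \lor (\lnot E \land C)

(D \lor A \lor \lnot E) \land (B \lor C)
≡ (D \land B) \lor (D \land C) \lor (A \land B) \lor (A \land C) \lor (\lnot E \land B) \lor (\lnot E \land C)   (distribute \land over \lor)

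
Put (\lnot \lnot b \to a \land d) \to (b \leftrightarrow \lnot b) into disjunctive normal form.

b \land \lnot a \lor b \land \lnot d

(\lnot \lnot b \to a \land d) \to (b \leftrightarrow \lnot b)
≡ \lnot (\lnot \lnot b \to a \land d) \lor (b \leftrightarrow \lnot b)   (eliminate \to)
≡ \lnot (\lnot \lnot \lnot b \lor a \land d) \lor (b \leftrightarrow \lnot b)   (eliminate \to)
≡ \lnot (\lnot \lnot \lnot b \lor a \land d) \lor (b \to \lnot b) \land (\lnot b \to b)   (eliminate \leftrightarrow)
≡ \lnot (\lnot \lnot \lnot b \lor a \land d) \lor (\lnot b \lor \lnot b) \land (\lnot b \to b)   (eliminate \to)
≡ \lnot (\lnot \lnot \lnot b \lor a \land d) \lor (\lnot b \lor \lnot b) \land (\lnot \lnot b \lor b)   (eliminate \to)
≡ \lnot \lnot \lnot \lnot b \land \lnot (a \land d) \lor (\lnot b \lor \lnot b) \land (\lnot \lnot b \lor b)   (De Morgan)
≡ \lnot \lnot b \land \lnot (a \land d) \lor (\lnot b \lor \lnot b) \land (\lnot \lnot b \lor b)   (double negation)
≡ b \land \lnot (a \land d) \lor (\lnot b \lor \lnot b) \land (\lnot \lnot b \lor b)   (double negation)
≡ b \land (\lnot a \lor \lnot d) \lor (\lnot b \lor \lnot b) \land (\lnot \lnot b \lor b)   (De Morgan)
≡ b \land (\lnot a \lor \lnot d) \lor (\lnot b \lor \lnot b) \land (b \lor b)   (double negation)
≡ b \land \lnot a \lor b \land \lnot d \lor \lnot b \land b \lor \lnot b \land b \lor \lnot b \land b \lor \lnot b \land b   (distribute \land over \lor)
≡ b \land \lnot a \lor b \land \lnot d   (simplify)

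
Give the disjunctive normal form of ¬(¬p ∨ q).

p ∧ ¬q

¬(¬p ∨ q)
≡ ¬¬p ∧ ¬q
≡ p ∧ ¬q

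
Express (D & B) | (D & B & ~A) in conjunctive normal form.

(D & B) | (D & B & ~A)
≡ (D | D) & (D | B) & (D | ~A) & (B | D) & (B | B) & (B | ~A)
≡ D & B

D & B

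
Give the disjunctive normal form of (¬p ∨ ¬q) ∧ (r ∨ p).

(¬p ∨ ¬q) ∧ (r ∨ p)
⇔ (¬p ∧ r) ∨ (¬p ∧ p) ∨ (¬q ∧ r) ∨ (¬q ∧ p)   [distribute ∧ over ∨]
⇔ (¬p ∧ r) ∨ (¬q ∧ r) ∨ (¬q ∧ p)   [simplify]

(¬p ∧ r) ∨ (¬q ∧ r) ∨ (¬q ∧ p)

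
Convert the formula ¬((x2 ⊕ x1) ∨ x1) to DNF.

¬((x2 ⊕ x1) ∨ x1)
⇔ ¬((x2 ∧ ¬x1) ∨ (¬x2 ∧ x1) ∨ x1)   — expand ⊕
⇔ ¬(x2 ∧ ¬x1) ∧ ¬(¬x2 ∧ x1) ∧ ¬x1   — De Morgan
⇔ (¬x2 ∨ ¬¬x1) ∧ ¬(¬x2 ∧ x1) ∧ ¬x1   — De Morgan
⇔ (¬x2 ∨ x1) ∧ ¬(¬x2 ∧ x1) ∧ ¬x1   — double negation
⇔ (¬x2 ∨ x1) ∧ (¬¬x2 ∨ ¬x1) ∧ ¬x1   — De Morgan
⇔ (¬x2 ∨ x1) ∧ (x2 ∨ ¬x1) ∧ ¬x1   — double negation
⇔ (¬x2 ∧ x2 ∧ ¬x1) ∨ (¬x2 ∧ ¬x1 ∧ ¬x1) ∨ (x1 ∧ x2 ∧ ¬x1) ∨ (x1 ∧ ¬x1 ∧ ¬x1)   — distribute ∧ over ∨
⇔ ¬x2 ∧ ¬x1   — simplify

¬x2 ∧ ¬x1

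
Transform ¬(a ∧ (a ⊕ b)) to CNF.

¬(a ∧ (a ⊕ b))
≡ ¬(a ∧ (a ∨ b) ∧ ¬(a ∧ b))   (expand ⊕)
≡ ¬a ∨ ¬(a ∨ b) ∨ ¬¬(a ∧ b)   (De Morgan)
≡ ¬a ∨ ¬a ∧ ¬b ∨ ¬¬(a ∧ b)   (De Morgan)
≡ ¬a ∨ ¬a ∧ ¬b ∨ a ∧ b   (double negation)
≡ (¬a ∨ ¬a ∨ a) ∧ (¬a ∨ ¬a ∨ b) ∧ (¬a ∨ ¬b ∨ a) ∧ (¬a ∨ ¬b ∨ b)   (distribute ∨ over ∧)
≡ ¬a ∨ b   (simplify)

¬a ∨ b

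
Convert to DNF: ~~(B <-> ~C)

(~B & C) | (~C & B)

~~(B <-> ~C)
⇔ ~~((B -> ~C) & (~C -> B))   [eliminate <->]
⇔ ~~((~B | ~C) & (~C -> B))   [eliminate ->]
⇔ ~~((~B | ~C) & (~~C | B))   [eliminate ->]
⇔ (~B | ~C) & (~~C | B)   [double negation]
⇔ (~B | ~C) & (C | B)   [double negation]
⇔ (~B & C) | (~B & B) | (~C & C) | (~C & B)   [distribute & over |]
⇔ (~B & C) | (~C & B)   [simplify]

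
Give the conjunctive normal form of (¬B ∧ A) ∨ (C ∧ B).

(¬B ∧ A) ∨ (C ∧ B)
≡ (¬B ∨ C) ∧ (¬B ∨ B) ∧ (A ∨ C) ∧ (A ∨ B)
≡ (¬B ∨ C) ∧ (A ∨ C) ∧ (A ∨ B)

(¬B ∨ C) ∧ (A ∨ C) ∧ (A ∨ B)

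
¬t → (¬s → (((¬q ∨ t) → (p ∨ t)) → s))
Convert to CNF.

¬t → (¬s → (((¬q ∨ t) → (p ∨ t)) → s))
≡ ¬¬t ∨ (¬s → (((¬q ∨ t) → (p ∨ t)) → s))
≡ ¬¬t ∨ ¬¬s ∨ (((¬q ∨ t) → (p ∨ t)) → s)
≡ ¬¬t ∨ ¬¬s ∨ ¬((¬q ∨ t) → (p ∨ t)) ∨ s
≡ ¬¬t ∨ ¬¬s ∨ ¬(¬(¬q ∨ t) ∨ p ∨ t) ∨ s
≡ t ∨ ¬¬s ∨ ¬(¬(¬q ∨ t) ∨ p ∨ t) ∨ s
≡ t ∨ s ∨ ¬(¬(¬q ∨ t) ∨ p ∨ t) ∨ s
≡ t ∨ s ∨ (¬¬(¬q ∨ t) ∧ ¬p ∧ ¬t) ∨ s
≡ t ∨ s ∨ ((¬q ∨ t) ∧ ¬p ∧ ¬t) ∨ s
≡ (t ∨ s ∨ ¬q ∨ t ∨ s) ∧ (t ∨ s ∨ ¬p ∨ s) ∧ (t ∨ s ∨ ¬t ∨ s)
≡ (t ∨ s ∨ ¬q) ∧ (t ∨ s ∨ ¬p)

(t ∨ s ∨ ¬q) ∧ (t ∨ s ∨ ¬p)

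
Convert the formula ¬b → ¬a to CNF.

b ∨ ¬a

¬b → ¬a
⇔ ¬¬b ∨ ¬a
⇔ b ∨ ¬a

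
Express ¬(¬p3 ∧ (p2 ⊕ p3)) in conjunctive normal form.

¬(¬p3 ∧ (p2 ⊕ p3))
≡ ¬(¬p3 ∧ (p2 ∨ p3) ∧ ¬(p2 ∧ p3))   [expand ⊕]
≡ ¬¬p3 ∨ ¬(p2 ∨ p3) ∨ ¬¬(p2 ∧ p3)   [De Morgan]
≡ p3 ∨ ¬(p2 ∨ p3) ∨ ¬¬(p2 ∧ p3)   [double negation]
≡ p3 ∨ (¬p2 ∧ ¬p3) ∨ ¬¬(p2 ∧ p3)   [De Morgan]
≡ p3 ∨ (¬p2 ∧ ¬p3) ∨ (p2 ∧ p3)   [double negation]
≡ (p3 ∨ ¬p2 ∨ p2) ∧ (p3 ∨ ¬p2 ∨ p3) ∧ (p3 ∨ ¬p3 ∨ p2) ∧ (p3 ∨ ¬p3 ∨ p3)   [distribute ∨ over ∧]
≡ p3 ∨ ¬p2   [simplify]

p3 ∨ ¬p2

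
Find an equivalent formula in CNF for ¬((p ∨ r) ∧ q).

(¬p ∨ ¬q) ∧ (¬r ∨ ¬q)

¬((p ∨ r) ∧ q)
⇔ ¬(p ∨ r) ∨ ¬q
⇔ (¬p ∧ ¬r) ∨ ¬q
⇔ (¬p ∨ ¬q) ∧ (¬r ∨ ¬q)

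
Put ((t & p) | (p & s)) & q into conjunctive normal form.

(t | s) & p & q

((t & p) | (p & s)) & q
≡ (t | p) & (t | s) & (p | p) & (p | s) & q   (distribute | over &)
≡ (t | s) & p & q   (simplify)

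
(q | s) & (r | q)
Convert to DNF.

q | (s & r)

(q | s) & (r | q)
= (q & r) | (q & q) | (s & r) | (s & q)
= q | (s & r)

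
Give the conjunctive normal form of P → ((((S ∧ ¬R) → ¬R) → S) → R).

P → ((((S ∧ ¬R) → ¬R) → S) → R)
= ¬P ∨ ((((S ∧ ¬R) → ¬R) → S) → R)   [eliminate →]
= ¬P ∨ ¬(((S ∧ ¬R) → ¬R) → S) ∨ R   [eliminate →]
= ¬P ∨ ¬(¬((S ∧ ¬R) → ¬R) ∨ S) ∨ R   [eliminate →]
= ¬P ∨ ¬(¬(¬(S ∧ ¬R) ∨ ¬R) ∨ S) ∨ R   [eliminate →]
= ¬P ∨ (¬¬(¬(S ∧ ¬R) ∨ ¬R) ∧ ¬S) ∨ R   [De Morgan]
= ¬P ∨ ((¬(S ∧ ¬R) ∨ ¬R) ∧ ¬S) ∨ R   [double negation]
= ¬P ∨ ((¬S ∨ ¬¬R ∨ ¬R) ∧ ¬S) ∨ R   [De Morgan]
= ¬P ∨ ((¬S ∨ R ∨ ¬R) ∧ ¬S) ∨ R   [double negation]
= (¬P ∨ ¬S ∨ R ∨ ¬R ∨ R) ∧ (¬P ∨ ¬S ∨ R)   [distribute ∨ over ∧]
= ¬P ∨ ¬S ∨ R   [simplify]

¬P ∨ ¬S ∨ R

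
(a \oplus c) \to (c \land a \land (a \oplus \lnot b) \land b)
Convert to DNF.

(\lnot a \land \lnot c) \lor (c \land a)

(a \oplus c) \to (c \land a \land (a \oplus \lnot b) \land b)
⇔ \lnot (a \oplus c) \lor (c \land a \land (a \oplus \lnot b) \land b)   [eliminate \to]
⇔ \lnot ((a \land \lnot c) \lor (\lnot a \land c)) \lor (c \land a \land (a \oplus \lnot b) \land b)   [expand \oplus]
⇔ \lnot ((a \land \lnot c) \lor (\lnot a \land c)) \lor (c \land a \land ((a \land \lnot \lnot b) \lor (\lnot a \land \lnot b)) \land b)   [expand \oplus]
⇔ (\lnot (a \land \lnot c) \land \lnot (\lnot a \land c)) \lor (c \land a \land ((a \land \lnot \lnot b) \lor (\lnot a \land \lnot b)) \land b)   [De Morgan]
⇔ ((\lnot a \lor \lnot \lnot c) \land \lnot (\lnot a \land c)) \lor (c \land a \land ((a \land \lnot \lnot b) \lor (\lnot a \land \lnot b)) \land b)   [De Morgan]
⇔ ((\lnot a \lor c) \land \lnot (\lnot a \land c)) \lor (c \land a \land ((a \land \lnot \lnot b) \lor (\lnot a \land \lnot b)) \land b)   [double negation]
⇔ ((\lnot a \lor c) \land (\lnot \lnot a \lor \lnot c)) \lor (c \land a \land ((a \land \lnot \lnot b) \lor (\lnot a \land \lnot b)) \land b)   [De Morgan]
⇔ ((\lnot a \lor c) \land (a \lor \lnot c)) \lor (c \land a \land ((a \land \lnot \lnot b) \lor (\lnot a \land \lnot b)) \land b)   [double negation]
⇔ ((\lnot a \lor c) \land (a \lor \lnot c)) \lor (c \land a \land ((a \land b) \lor (\lnot a \land \lnot b)) \land b)   [double negation]
⇔ (\lnot a \land a) \lor (\lnot a \land \lnot c) \lor (c \land a) \lor (c \land \lnot c) \lor (c \land a \land a \land b \land b) \lor (c \land a \land \lnot a \land \lnot b \land b)   [distribute \land over \lor]
⇔ (\lnot a \land \lnot c) \lor (c \land a)   [simplify]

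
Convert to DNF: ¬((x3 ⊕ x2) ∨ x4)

(¬x3 ∧ ¬x2 ∧ ¬x4) ∨ (x2 ∧ x3 ∧ ¬x4)

¬((x3 ⊕ x2) ∨ x4)
⇔ ¬((x3 ∧ ¬x2) ∨ (¬x3 ∧ x2) ∨ x4)   [expand ⊕]
⇔ ¬(x3 ∧ ¬x2) ∧ ¬(¬x3 ∧ x2) ∧ ¬x4   [De Morgan]
⇔ (¬x3 ∨ ¬¬x2) ∧ ¬(¬x3 ∧ x2) ∧ ¬x4   [De Morgan]
⇔ (¬x3 ∨ x2) ∧ ¬(¬x3 ∧ x2) ∧ ¬x4   [double negation]
⇔ (¬x3 ∨ x2) ∧ (¬¬x3 ∨ ¬x2) ∧ ¬x4   [De Morgan]
⇔ (¬x3 ∨ x2) ∧ (x3 ∨ ¬x2) ∧ ¬x4   [double negation]
⇔ (¬x3 ∧ x3 ∧ ¬x4) ∨ (¬x3 ∧ ¬x2 ∧ ¬x4) ∨ (x2 ∧ x3 ∧ ¬x4) ∨ (x2 ∧ ¬x2 ∧ ¬x4)   [distribute ∧ over ∨]
⇔ (¬x3 ∧ ¬x2 ∧ ¬x4) ∨ (x2 ∧ x3 ∧ ¬x4)   [simplify]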